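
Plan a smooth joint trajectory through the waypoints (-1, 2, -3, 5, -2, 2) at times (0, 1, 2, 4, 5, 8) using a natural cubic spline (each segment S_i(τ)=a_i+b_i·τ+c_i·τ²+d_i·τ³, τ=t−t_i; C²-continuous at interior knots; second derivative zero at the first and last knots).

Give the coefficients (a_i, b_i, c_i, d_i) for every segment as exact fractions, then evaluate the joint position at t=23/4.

Δ: Δ0=3, Δ1=-5, Δ2=4, Δ3=-7, Δ4=4/3
row 1: diag=4, rhs=-48; c'=1/4, d'=-12
row 2: denom=6−1·1/4=23/4; d'=(54−1·-12)/(23/4)=264/23
row 3: denom=6−2·8/23=122/23; d'=(-66−2·264/23)/(122/23)=-1023/61
row 4: denom=8−1·23/122=953/122; d'=(50−1·-1023/61)/(953/122)=8146/953
back: M4=8146/953
back: M3=-1023/61−23/122·8146/953=-17518/953
back: M2=264/23−8/23·-17518/953=17032/953
back: M1=-12−1/4·17032/953=-15694/953
M: M0=0, M1=-15694/953, M2=17032/953, M3=-17518/953, M4=8146/953, M5=0
seg 0: a=-1, c=M0/2=0, d=(M1−M0)/(6·1)=-7847/2859, b=Δ0−h0·(2M0+M1)/6=16424/2859
seg 1: a=2, c=M1/2=-7847/953, d=(M2−M1)/(6·1)=16363/2859, b=Δ1−h1·(2M1+M2)/6=-7117/2859
seg 2: a=-3, c=M2/2=8516/953, d=(M3−M2)/(6·2)=-17275/5718, b=Δ2−h2·(2M2+M3)/6=-5110/2859
seg 3: a=5, c=M3/2=-8759/953, d=(M4−M3)/(6·1)=12832/2859, b=Δ3−h3·(2M3+M4)/6=-6568/2859
seg 4: a=-2, c=M4/2=4073/953, d=(M5−M4)/(6·3)=-4073/8577, b=Δ4−h4·(2M4+M5)/6=-20626/2859
t_q=23/4 → seg 4, τ=3/4; S=-2+-20626/2859·τ+4073/953·τ²+-4073/8577·τ³=-317591/60992

  seg 0: a=-1 b=16424/2859 c=0 d=-7847/2859
  seg 1: a=2 b=-7117/2859 c=-7847/953 d=16363/2859
  seg 2: a=-3 b=-5110/2859 c=8516/953 d=-17275/5718
  seg 3: a=5 b=-6568/2859 c=-8759/953 d=12832/2859
  seg 4: a=-2 b=-20626/2859 c=4073/953 d=-4073/8577
S(23/4) = -317591/60992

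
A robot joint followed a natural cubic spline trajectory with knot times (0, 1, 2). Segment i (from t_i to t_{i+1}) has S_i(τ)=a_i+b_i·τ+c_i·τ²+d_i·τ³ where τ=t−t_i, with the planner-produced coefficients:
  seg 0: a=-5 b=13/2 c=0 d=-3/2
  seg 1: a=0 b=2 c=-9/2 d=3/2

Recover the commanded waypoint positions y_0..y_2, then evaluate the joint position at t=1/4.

y_0 = S_0(0) = a_0 = -5
y_1 = S_1(0) = a_1 = 0
y_2 = S_1(1) = -1
t_q=1/4 is in segment 0 (τ=1/4); S_0(τ)=-435/128

y_0=-5 y_1=0 y_2=-1
S(1/4) = -435/128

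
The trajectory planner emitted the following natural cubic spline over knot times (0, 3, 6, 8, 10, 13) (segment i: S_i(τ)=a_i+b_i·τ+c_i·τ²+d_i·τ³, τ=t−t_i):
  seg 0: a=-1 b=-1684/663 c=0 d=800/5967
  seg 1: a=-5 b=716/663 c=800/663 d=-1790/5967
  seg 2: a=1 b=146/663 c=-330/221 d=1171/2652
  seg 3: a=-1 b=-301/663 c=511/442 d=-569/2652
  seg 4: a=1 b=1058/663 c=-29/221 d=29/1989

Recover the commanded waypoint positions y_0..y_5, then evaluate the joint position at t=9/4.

y_0 = S_0(0) = a_0 = -1
y_1 = S_1(0) = a_1 = -5
y_2 = S_2(0) = a_2 = 1
y_3 = S_3(0) = a_3 = -1
y_4 = S_4(0) = a_4 = 1
y_5 = S_4(3) = 5
t_q=9/4 is in segment 0 (τ=9/4); S_0(τ)=-2293/442

y_0=-1 y_1=-5 y_2=1 y_3=-1 y_4=1 y_5=5
S(9/4) = -2293/442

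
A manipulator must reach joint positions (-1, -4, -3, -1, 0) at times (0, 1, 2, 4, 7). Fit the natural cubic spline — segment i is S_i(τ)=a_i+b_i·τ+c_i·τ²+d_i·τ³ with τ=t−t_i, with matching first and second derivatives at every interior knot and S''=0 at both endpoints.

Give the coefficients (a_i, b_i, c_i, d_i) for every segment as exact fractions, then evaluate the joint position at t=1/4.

  seg 0: a=-1 b=-1297/321 c=0 d=334/321
  seg 1: a=-4 b=-295/321 c=334/107 d=-386/321
  seg 2: a=-3 b=551/321 c=-52/107 d=41/642
  seg 3: a=-1 b=173/321 c=-11/107 d=11/963
S(1/4) = -6827/3424

Δ: Δ0=-3, Δ1=1, Δ2=1, Δ3=1/3
row 1: diag=4, rhs=24; c'=1/4, d'=6
row 2: denom=6−1·1/4=23/4; d'=(0−1·6)/(23/4)=-24/23
row 3: denom=10−2·8/23=214/23; d'=(-4−2·-24/23)/(214/23)=-22/107
back: M3=-22/107
back: M2=-24/23−8/23·-22/107=-104/107
back: M1=6−1/4·-104/107=668/107
M: M0=0, M1=668/107, M2=-104/107, M3=-22/107, M4=0
seg 0: a=-1, c=M0/2=0, d=(M1−M0)/(6·1)=334/321, b=Δ0−h0·(2M0+M1)/6=-1297/321
seg 1: a=-4, c=M1/2=334/107, d=(M2−M1)/(6·1)=-386/321, b=Δ1−h1·(2M1+M2)/6=-295/321
seg 2: a=-3, c=M2/2=-52/107, d=(M3−M2)/(6·2)=41/642, b=Δ2−h2·(2M2+M3)/6=551/321
seg 3: a=-1, c=M3/2=-11/107, d=(M4−M3)/(6·3)=11/963, b=Δ3−h3·(2M3+M4)/6=173/321
t_q=1/4 → seg 0, τ=1/4; S=-1+-1297/321·τ+0·τ²+334/321·τ³=-6827/3424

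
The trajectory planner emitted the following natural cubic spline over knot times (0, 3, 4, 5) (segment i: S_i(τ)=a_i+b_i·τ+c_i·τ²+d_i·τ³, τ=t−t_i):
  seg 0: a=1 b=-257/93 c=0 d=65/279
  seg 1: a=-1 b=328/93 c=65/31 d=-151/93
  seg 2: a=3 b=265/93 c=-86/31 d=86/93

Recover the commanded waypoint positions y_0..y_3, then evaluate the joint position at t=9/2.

y_0=1 y_1=-1 y_2=3 y_3=4
S(9/2) = 477/124

y_0 = S_0(0) = a_0 = 1
y_1 = S_1(0) = a_1 = -1
y_2 = S_2(0) = a_2 = 3
y_3 = S_2(1) = 4
t_q=9/2 is in segment 2 (τ=1/2); S_2(τ)=477/124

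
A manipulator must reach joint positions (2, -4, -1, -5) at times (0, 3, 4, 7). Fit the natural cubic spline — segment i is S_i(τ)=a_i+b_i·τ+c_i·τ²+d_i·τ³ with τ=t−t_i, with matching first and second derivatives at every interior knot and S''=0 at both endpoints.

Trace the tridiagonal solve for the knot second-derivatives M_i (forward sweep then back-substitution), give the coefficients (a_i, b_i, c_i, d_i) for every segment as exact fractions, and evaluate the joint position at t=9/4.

Δ: Δ0=-2, Δ1=3, Δ2=-4/3
row 1: diag=8, rhs=30; c'=1/8, d'=15/4
row 2: denom=8−1·1/8=63/8; d'=(-26−1·15/4)/(63/8)=-34/9
back: M2=-34/9
back: M1=15/4−1/8·-34/9=38/9
M: M0=0, M1=38/9, M2=-34/9, M3=0
seg 0: a=2, c=M0/2=0, d=(M1−M0)/(6·3)=19/81, b=Δ0−h0·(2M0+M1)/6=-37/9
seg 1: a=-4, c=M1/2=19/9, d=(M2−M1)/(6·1)=-4/3, b=Δ1−h1·(2M1+M2)/6=20/9
seg 2: a=-1, c=M2/2=-17/9, d=(M3−M2)/(6·3)=17/81, b=Δ2−h2·(2M2+M3)/6=22/9
t_q=9/4 → seg 0, τ=9/4; S=2+-37/9·τ+0·τ²+19/81·τ³=-293/64

  seg 0: a=2 b=-37/9 c=0 d=19/81
  seg 1: a=-4 b=20/9 c=19/9 d=-4/3
  seg 2: a=-1 b=22/9 c=-17/9 d=17/81
S(9/4) = -293/64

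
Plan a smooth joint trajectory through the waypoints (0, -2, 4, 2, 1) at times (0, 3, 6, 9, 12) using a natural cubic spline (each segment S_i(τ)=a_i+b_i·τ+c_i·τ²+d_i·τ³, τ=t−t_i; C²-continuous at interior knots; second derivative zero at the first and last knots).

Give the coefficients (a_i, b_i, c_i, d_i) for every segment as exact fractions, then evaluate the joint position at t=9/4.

Δ: Δ0=-2/3, Δ1=2, Δ2=-2/3, Δ3=-1/3
row 1: diag=12, rhs=16; c'=1/4, d'=4/3
row 2: denom=12−3·1/4=45/4; d'=(-16−3·4/3)/(45/4)=-16/9
row 3: denom=12−3·4/15=56/5; d'=(2−3·-16/9)/(56/5)=55/84
back: M3=55/84
back: M2=-16/9−4/15·55/84=-41/21
back: M1=4/3−1/4·-41/21=51/28
M: M0=0, M1=51/28, M2=-41/21, M3=55/84, M4=0
seg 0: a=0, c=M0/2=0, d=(M1−M0)/(6·3)=17/168, b=Δ0−h0·(2M0+M1)/6=-265/168
seg 1: a=-2, c=M1/2=51/56, d=(M2−M1)/(6·3)=-317/1512, b=Δ1−h1·(2M1+M2)/6=97/84
seg 2: a=4, c=M2/2=-41/42, d=(M3−M2)/(6·3)=73/504, b=Δ2−h2·(2M2+M3)/6=23/24
seg 3: a=2, c=M3/2=55/168, d=(M4−M3)/(6·3)=-55/1512, b=Δ3−h3·(2M3+M4)/6=-83/84
t_q=9/4 → seg 0, τ=9/4; S=0+-265/168·τ+0·τ²+17/168·τ³=-1227/512

  seg 0: a=0 b=-265/168 c=0 d=17/168
  seg 1: a=-2 b=97/84 c=51/56 d=-317/1512
  seg 2: a=4 b=23/24 c=-41/42 d=73/504
  seg 3: a=2 b=-83/84 c=55/168 d=-55/1512
S(9/4) = -1227/512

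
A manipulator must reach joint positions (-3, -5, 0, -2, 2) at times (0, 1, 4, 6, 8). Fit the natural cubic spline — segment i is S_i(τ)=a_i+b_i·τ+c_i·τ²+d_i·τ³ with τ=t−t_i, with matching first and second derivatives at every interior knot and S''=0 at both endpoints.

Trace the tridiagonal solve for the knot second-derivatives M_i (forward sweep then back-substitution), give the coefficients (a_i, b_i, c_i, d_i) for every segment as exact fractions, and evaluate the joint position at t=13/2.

Δ: Δ0=-2, Δ1=5/3, Δ2=-1, Δ3=2
row 1: diag=8, rhs=22; c'=3/8, d'=11/4
row 2: denom=10−3·3/8=71/8; d'=(-16−3·11/4)/(71/8)=-194/71
row 3: denom=8−2·16/71=536/71; d'=(18−2·-194/71)/(536/71)=833/268
back: M3=833/268
back: M2=-194/71−16/71·833/268=-230/67
back: M1=11/4−3/8·-230/67=541/134
M: M0=0, M1=541/134, M2=-230/67, M3=833/268, M4=0
seg 0: a=-3, c=M0/2=0, d=(M1−M0)/(6·1)=541/804, b=Δ0−h0·(2M0+M1)/6=-2149/804
seg 1: a=-5, c=M1/2=541/268, d=(M2−M1)/(6·3)=-1001/2412, b=Δ1−h1·(2M1+M2)/6=-263/402
seg 2: a=0, c=M2/2=-115/67, d=(M3−M2)/(6·2)=1753/3216, b=Δ2−h2·(2M2+M3)/6=203/804
seg 3: a=-2, c=M3/2=833/536, d=(M4−M3)/(6·2)=-833/3216, b=Δ3−h3·(2M3+M4)/6=-29/402
t_q=13/2 → seg 3, τ=1/2; S=-2+-29/402·τ+833/536·τ²+-833/3216·τ³=-14407/8576

  seg 0: a=-3 b=-2149/804 c=0 d=541/804
  seg 1: a=-5 b=-263/402 c=541/268 d=-1001/2412
  seg 2: a=0 b=203/804 c=-115/67 d=1753/3216
  seg 3: a=-2 b=-29/402 c=833/536 d=-833/3216
S(13/2) = -14407/8576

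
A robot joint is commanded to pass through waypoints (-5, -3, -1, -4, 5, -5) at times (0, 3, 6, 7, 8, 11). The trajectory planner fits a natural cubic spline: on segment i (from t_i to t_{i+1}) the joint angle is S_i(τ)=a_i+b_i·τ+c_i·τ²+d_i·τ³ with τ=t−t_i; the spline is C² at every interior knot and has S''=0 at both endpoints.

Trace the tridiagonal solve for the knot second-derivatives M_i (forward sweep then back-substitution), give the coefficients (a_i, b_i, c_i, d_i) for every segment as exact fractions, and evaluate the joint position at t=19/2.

  seg 0: a=-5 b=-88/867 c=0 d=74/867
  seg 1: a=-3 b=1910/867 c=222/289 d=-370/867
  seg 2: a=-1 b=-4084/867 c=-888/289 d=4147/867
  seg 3: a=-4 b=3029/867 c=3259/289 d=-5003/867
  seg 4: a=5 b=7574/867 c=-1744/289 d=1744/2601
S(19/2) = 1962/289

Δ: Δ0=2/3, Δ1=2/3, Δ2=-3, Δ3=9, Δ4=-10/3
row 1: diag=12, rhs=0; c'=1/4, d'=0
row 2: denom=8−3·1/4=29/4; d'=(-22−3·0)/(29/4)=-88/29
row 3: denom=4−1·4/29=112/29; d'=(72−1·-88/29)/(112/29)=136/7
row 4: denom=8−1·29/112=867/112; d'=(-74−1·136/7)/(867/112)=-3488/289
back: M4=-3488/289
back: M3=136/7−29/112·-3488/289=6518/289
back: M2=-88/29−4/29·6518/289=-1776/289
back: M1=0−1/4·-1776/289=444/289
M: M0=0, M1=444/289, M2=-1776/289, M3=6518/289, M4=-3488/289, M5=0
seg 0: a=-5, c=M0/2=0, d=(M1−M0)/(6·3)=74/867, b=Δ0−h0·(2M0+M1)/6=-88/867
seg 1: a=-3, c=M1/2=222/289, d=(M2−M1)/(6·3)=-370/867, b=Δ1−h1·(2M1+M2)/6=1910/867
seg 2: a=-1, c=M2/2=-888/289, d=(M3−M2)/(6·1)=4147/867, b=Δ2−h2·(2M2+M3)/6=-4084/867
seg 3: a=-4, c=M3/2=3259/289, d=(M4−M3)/(6·1)=-5003/867, b=Δ3−h3·(2M3+M4)/6=3029/867
seg 4: a=5, c=M4/2=-1744/289, d=(M5−M4)/(6·3)=1744/2601, b=Δ4−h4·(2M4+M5)/6=7574/867
t_q=19/2 → seg 4, τ=3/2; S=5+7574/867·τ+-1744/289·τ²+1744/2601·τ³=1962/289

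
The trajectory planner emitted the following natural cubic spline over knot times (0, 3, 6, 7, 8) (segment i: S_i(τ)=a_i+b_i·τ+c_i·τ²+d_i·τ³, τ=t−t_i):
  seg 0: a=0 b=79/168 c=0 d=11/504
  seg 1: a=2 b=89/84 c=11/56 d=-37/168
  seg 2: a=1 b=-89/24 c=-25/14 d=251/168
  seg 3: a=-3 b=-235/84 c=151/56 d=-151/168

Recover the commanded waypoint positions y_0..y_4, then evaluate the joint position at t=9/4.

y_0=0 y_1=2 y_2=1 y_3=-3 y_4=-4
S(9/4) = 669/512

y_0 = S_0(0) = a_0 = 0
y_1 = S_1(0) = a_1 = 2
y_2 = S_2(0) = a_2 = 1
y_3 = S_3(0) = a_3 = -3
y_4 = S_3(1) = -4
t_q=9/4 is in segment 0 (τ=9/4); S_0(τ)=669/512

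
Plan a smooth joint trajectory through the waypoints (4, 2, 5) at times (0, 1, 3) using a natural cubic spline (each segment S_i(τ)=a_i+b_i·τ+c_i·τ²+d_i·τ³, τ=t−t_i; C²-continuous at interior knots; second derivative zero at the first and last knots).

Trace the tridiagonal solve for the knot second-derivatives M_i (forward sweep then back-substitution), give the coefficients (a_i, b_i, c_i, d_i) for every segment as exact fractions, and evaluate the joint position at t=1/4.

Δ: Δ0=-2, Δ1=3/2
row 1: diag=6, rhs=21; c'=1/3, d'=7/2
back: M1=7/2
M: M0=0, M1=7/2, M2=0
seg 0: a=4, c=M0/2=0, d=(M1−M0)/(6·1)=7/12, b=Δ0−h0·(2M0+M1)/6=-31/12
seg 1: a=2, c=M1/2=7/4, d=(M2−M1)/(6·2)=-7/24, b=Δ1−h1·(2M1+M2)/6=-5/6
t_q=1/4 → seg 0, τ=1/4; S=4+-31/12·τ+0·τ²+7/12·τ³=861/256

  seg 0: a=4 b=-31/12 c=0 d=7/12
  seg 1: a=2 b=-5/6 c=7/4 d=-7/24
S(1/4) = 861/256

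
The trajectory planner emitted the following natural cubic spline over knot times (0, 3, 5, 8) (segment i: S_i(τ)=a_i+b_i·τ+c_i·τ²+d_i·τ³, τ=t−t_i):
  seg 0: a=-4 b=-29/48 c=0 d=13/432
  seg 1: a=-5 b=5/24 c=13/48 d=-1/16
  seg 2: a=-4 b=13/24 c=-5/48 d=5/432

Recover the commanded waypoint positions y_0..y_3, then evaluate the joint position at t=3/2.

y_0=-4 y_1=-5 y_2=-4 y_3=-3
S(3/2) = -615/128

y_0 = S_0(0) = a_0 = -4
y_1 = S_1(0) = a_1 = -5
y_2 = S_2(0) = a_2 = -4
y_3 = S_2(3) = -3
t_q=3/2 is in segment 0 (τ=3/2); S_0(τ)=-615/128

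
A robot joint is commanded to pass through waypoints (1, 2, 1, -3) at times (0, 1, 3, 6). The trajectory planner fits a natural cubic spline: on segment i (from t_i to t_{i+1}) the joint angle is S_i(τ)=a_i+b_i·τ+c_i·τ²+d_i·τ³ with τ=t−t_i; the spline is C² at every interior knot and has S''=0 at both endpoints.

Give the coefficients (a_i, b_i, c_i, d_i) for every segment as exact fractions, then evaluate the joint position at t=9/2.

Δ: Δ0=1, Δ1=-1/2, Δ2=-4/3
row 1: diag=6, rhs=-9; c'=1/3, d'=-3/2
row 2: denom=10−2·1/3=28/3; d'=(-5−2·-3/2)/(28/3)=-3/14
back: M2=-3/14
back: M1=-3/2−1/3·-3/14=-10/7
M: M0=0, M1=-10/7, M2=-3/14, M3=0
seg 0: a=1, c=M0/2=0, d=(M1−M0)/(6·1)=-5/21, b=Δ0−h0·(2M0+M1)/6=26/21
seg 1: a=2, c=M1/2=-5/7, d=(M2−M1)/(6·2)=17/168, b=Δ1−h1·(2M1+M2)/6=11/21
seg 2: a=1, c=M2/2=-3/28, d=(M3−M2)/(6·3)=1/84, b=Δ2−h2·(2M2+M3)/6=-47/42
t_q=9/2 → seg 2, τ=3/2; S=1+-47/42·τ+-3/28·τ²+1/84·τ³=-197/224

  seg 0: a=1 b=26/21 c=0 d=-5/21
  seg 1: a=2 b=11/21 c=-5/7 d=17/168
  seg 2: a=1 b=-47/42 c=-3/28 d=1/84
S(9/2) = -197/224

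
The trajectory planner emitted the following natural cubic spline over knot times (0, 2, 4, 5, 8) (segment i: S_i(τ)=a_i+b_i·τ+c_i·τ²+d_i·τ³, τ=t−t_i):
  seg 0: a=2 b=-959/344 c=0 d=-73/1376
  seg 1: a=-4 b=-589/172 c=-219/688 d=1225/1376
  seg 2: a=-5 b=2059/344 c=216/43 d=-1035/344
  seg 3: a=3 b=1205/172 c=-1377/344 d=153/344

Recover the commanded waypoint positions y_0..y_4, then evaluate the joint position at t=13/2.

y_0=2 y_1=-4 y_2=-5 y_3=3 y_4=0
S(13/2) = 16521/2752

y_0 = S_0(0) = a_0 = 2
y_1 = S_1(0) = a_1 = -4
y_2 = S_2(0) = a_2 = -5
y_3 = S_3(0) = a_3 = 3
y_4 = S_3(3) = 0
t_q=13/2 is in segment 3 (τ=3/2); S_3(τ)=16521/2752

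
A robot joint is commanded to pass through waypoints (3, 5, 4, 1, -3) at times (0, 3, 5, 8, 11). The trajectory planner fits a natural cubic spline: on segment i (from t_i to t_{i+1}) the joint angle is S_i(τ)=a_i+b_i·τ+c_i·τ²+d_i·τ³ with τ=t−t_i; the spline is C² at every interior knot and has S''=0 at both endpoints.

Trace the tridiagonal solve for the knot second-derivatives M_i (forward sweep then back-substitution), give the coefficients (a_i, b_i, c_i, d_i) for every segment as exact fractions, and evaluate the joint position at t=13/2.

Δ: Δ0=2/3, Δ1=-1/2, Δ2=-1, Δ3=-4/3
row 1: diag=10, rhs=-7; c'=1/5, d'=-7/10
row 2: denom=10−2·1/5=48/5; d'=(-3−2·-7/10)/(48/5)=-1/6
row 3: denom=12−3·5/16=177/16; d'=(-2−3·-1/6)/(177/16)=-8/59
back: M3=-8/59
back: M2=-1/6−5/16·-8/59=-22/177
back: M1=-7/10−1/5·-22/177=-239/354
M: M0=0, M1=-239/354, M2=-22/177, M3=-8/59, M4=0
seg 0: a=3, c=M0/2=0, d=(M1−M0)/(6·3)=-239/6372, b=Δ0−h0·(2M0+M1)/6=237/236
seg 1: a=5, c=M1/2=-239/708, d=(M2−M1)/(6·2)=65/1416, b=Δ1−h1·(2M1+M2)/6=-1/118
seg 2: a=4, c=M2/2=-11/177, d=(M3−M2)/(6·3)=-1/1593, b=Δ2−h2·(2M2+M3)/6=-143/177
seg 3: a=1, c=M3/2=-4/59, d=(M4−M3)/(6·3)=4/531, b=Δ3−h3·(2M3+M4)/6=-212/177
t_q=13/2 → seg 2, τ=3/2; S=4+-143/177·τ+-11/177·τ²+-1/1593·τ³=1249/472

  seg 0: a=3 b=237/236 c=0 d=-239/6372
  seg 1: a=5 b=-1/118 c=-239/708 d=65/1416
  seg 2: a=4 b=-143/177 c=-11/177 d=-1/1593
  seg 3: a=1 b=-212/177 c=-4/59 d=4/531
S(13/2) = 1249/472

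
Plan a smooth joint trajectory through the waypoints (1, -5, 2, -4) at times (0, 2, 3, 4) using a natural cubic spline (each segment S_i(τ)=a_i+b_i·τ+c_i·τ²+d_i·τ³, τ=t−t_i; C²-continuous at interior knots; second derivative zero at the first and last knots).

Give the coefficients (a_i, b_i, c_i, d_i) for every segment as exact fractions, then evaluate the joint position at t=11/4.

  seg 0: a=1 b=-175/23 c=0 d=53/46
  seg 1: a=-5 b=143/23 c=159/23 d=-141/23
  seg 2: a=2 b=38/23 c=-264/23 d=88/23
S(11/4) = 1421/1472

Δ: Δ0=-3, Δ1=7, Δ2=-6
row 1: diag=6, rhs=60; c'=1/6, d'=10
row 2: denom=4−1·1/6=23/6; d'=(-78−1·10)/(23/6)=-528/23
back: M2=-528/23
back: M1=10−1/6·-528/23=318/23
M: M0=0, M1=318/23, M2=-528/23, M3=0
seg 0: a=1, c=M0/2=0, d=(M1−M0)/(6·2)=53/46, b=Δ0−h0·(2M0+M1)/6=-175/23
seg 1: a=-5, c=M1/2=159/23, d=(M2−M1)/(6·1)=-141/23, b=Δ1−h1·(2M1+M2)/6=143/23
seg 2: a=2, c=M2/2=-264/23, d=(M3−M2)/(6·1)=88/23, b=Δ2−h2·(2M2+M3)/6=38/23
t_q=11/4 → seg 1, τ=3/4; S=-5+143/23·τ+159/23·τ²+-141/23·τ³=1421/1472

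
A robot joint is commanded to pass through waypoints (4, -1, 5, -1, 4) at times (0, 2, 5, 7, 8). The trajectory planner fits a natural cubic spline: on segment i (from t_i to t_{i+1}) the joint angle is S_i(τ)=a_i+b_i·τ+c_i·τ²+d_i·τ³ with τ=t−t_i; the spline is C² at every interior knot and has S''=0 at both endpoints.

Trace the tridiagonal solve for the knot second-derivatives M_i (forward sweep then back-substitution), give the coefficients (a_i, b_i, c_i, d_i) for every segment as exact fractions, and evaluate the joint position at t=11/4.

Δ: Δ0=-5/2, Δ1=2, Δ2=-3, Δ3=5
row 1: diag=10, rhs=27; c'=3/10, d'=27/10
row 2: denom=10−3·3/10=91/10; d'=(-30−3·27/10)/(91/10)=-381/91
row 3: denom=6−2·20/91=506/91; d'=(48−2·-381/91)/(506/91)=2565/253
back: M3=2565/253
back: M2=-381/91−20/91·2565/253=-1623/253
back: M1=27/10−3/10·-1623/253=1170/253
M: M0=0, M1=1170/253, M2=-1623/253, M3=2565/253, M4=0
seg 0: a=4, c=M0/2=0, d=(M1−M0)/(6·2)=195/506, b=Δ0−h0·(2M0+M1)/6=-2045/506
seg 1: a=-1, c=M1/2=585/253, d=(M2−M1)/(6·3)=-931/1518, b=Δ1−h1·(2M1+M2)/6=295/506
seg 2: a=5, c=M2/2=-1623/506, d=(M3−M2)/(6·2)=349/253, b=Δ2−h2·(2M2+M3)/6=-532/253
seg 3: a=-1, c=M3/2=2565/506, d=(M4−M3)/(6·1)=-855/506, b=Δ3−h3·(2M3+M4)/6=410/253
t_q=11/4 → seg 1, τ=3/4; S=-1+295/506·τ+585/253·τ²+-931/1518·τ³=15517/32384

  seg 0: a=4 b=-2045/506 c=0 d=195/506
  seg 1: a=-1 b=295/506 c=585/253 d=-931/1518
  seg 2: a=5 b=-532/253 c=-1623/506 d=349/253
  seg 3: a=-1 b=410/253 c=2565/506 d=-855/506
S(11/4) = 15517/32384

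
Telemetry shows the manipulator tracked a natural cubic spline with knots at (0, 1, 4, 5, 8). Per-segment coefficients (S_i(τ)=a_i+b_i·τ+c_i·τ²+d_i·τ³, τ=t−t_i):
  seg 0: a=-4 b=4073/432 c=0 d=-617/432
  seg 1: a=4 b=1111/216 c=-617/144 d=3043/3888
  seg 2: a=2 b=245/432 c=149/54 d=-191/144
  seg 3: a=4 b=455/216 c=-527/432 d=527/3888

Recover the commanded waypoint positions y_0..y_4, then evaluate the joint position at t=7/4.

y_0=-4 y_1=4 y_2=2 y_3=4 y_4=3
S(7/4) = 17749/3072

y_0 = S_0(0) = a_0 = -4
y_1 = S_1(0) = a_1 = 4
y_2 = S_2(0) = a_2 = 2
y_3 = S_3(0) = a_3 = 4
y_4 = S_3(3) = 3
t_q=7/4 is in segment 1 (τ=3/4); S_1(τ)=17749/3072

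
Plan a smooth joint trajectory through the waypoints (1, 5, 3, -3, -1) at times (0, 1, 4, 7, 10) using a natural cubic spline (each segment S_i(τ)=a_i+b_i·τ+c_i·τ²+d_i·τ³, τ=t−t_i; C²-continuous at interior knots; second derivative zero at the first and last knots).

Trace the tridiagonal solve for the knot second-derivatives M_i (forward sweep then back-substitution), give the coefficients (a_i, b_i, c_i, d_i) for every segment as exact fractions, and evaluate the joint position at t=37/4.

Δ: Δ0=4, Δ1=-2/3, Δ2=-2, Δ3=2/3
row 1: diag=8, rhs=-28; c'=3/8, d'=-7/2
row 2: denom=12−3·3/8=87/8; d'=(-8−3·-7/2)/(87/8)=20/87
row 3: denom=12−3·8/29=324/29; d'=(16−3·20/87)/(324/29)=37/27
back: M3=37/27
back: M2=20/87−8/29·37/27=-4/27
back: M1=-7/2−3/8·-4/27=-31/9
M: M0=0, M1=-31/9, M2=-4/27, M3=37/27, M4=0
seg 0: a=1, c=M0/2=0, d=(M1−M0)/(6·1)=-31/54, b=Δ0−h0·(2M0+M1)/6=247/54
seg 1: a=5, c=M1/2=-31/18, d=(M2−M1)/(6·3)=89/486, b=Δ1−h1·(2M1+M2)/6=77/27
seg 2: a=3, c=M2/2=-2/27, d=(M3−M2)/(6·3)=41/486, b=Δ2−h2·(2M2+M3)/6=-137/54
seg 3: a=-3, c=M3/2=37/54, d=(M4−M3)/(6·3)=-37/486, b=Δ3−h3·(2M3+M4)/6=-19/27
t_q=37/4 → seg 3, τ=9/4; S=-3+-19/27·τ+37/54·τ²+-37/486·τ³=-761/384

  seg 0: a=1 b=247/54 c=0 d=-31/54
  seg 1: a=5 b=77/27 c=-31/18 d=89/486
  seg 2: a=3 b=-137/54 c=-2/27 d=41/486
  seg 3: a=-3 b=-19/27 c=37/54 d=-37/486
S(37/4) = -761/384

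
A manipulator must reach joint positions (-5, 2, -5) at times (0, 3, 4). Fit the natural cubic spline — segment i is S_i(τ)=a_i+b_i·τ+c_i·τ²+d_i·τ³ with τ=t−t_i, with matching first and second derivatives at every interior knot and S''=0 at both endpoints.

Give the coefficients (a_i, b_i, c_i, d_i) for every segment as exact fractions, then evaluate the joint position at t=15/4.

  seg 0: a=-5 b=35/6 c=0 d=-7/18
  seg 1: a=2 b=-14/3 c=-7/2 d=7/6
S(15/4) = -381/128

Δ: Δ0=7/3, Δ1=-7
row 1: diag=8, rhs=-56; c'=1/8, d'=-7
back: M1=-7
M: M0=0, M1=-7, M2=0
seg 0: a=-5, c=M0/2=0, d=(M1−M0)/(6·3)=-7/18, b=Δ0−h0·(2M0+M1)/6=35/6
seg 1: a=2, c=M1/2=-7/2, d=(M2−M1)/(6·1)=7/6, b=Δ1−h1·(2M1+M2)/6=-14/3
t_q=15/4 → seg 1, τ=3/4; S=2+-14/3·τ+-7/2·τ²+7/6·τ³=-381/128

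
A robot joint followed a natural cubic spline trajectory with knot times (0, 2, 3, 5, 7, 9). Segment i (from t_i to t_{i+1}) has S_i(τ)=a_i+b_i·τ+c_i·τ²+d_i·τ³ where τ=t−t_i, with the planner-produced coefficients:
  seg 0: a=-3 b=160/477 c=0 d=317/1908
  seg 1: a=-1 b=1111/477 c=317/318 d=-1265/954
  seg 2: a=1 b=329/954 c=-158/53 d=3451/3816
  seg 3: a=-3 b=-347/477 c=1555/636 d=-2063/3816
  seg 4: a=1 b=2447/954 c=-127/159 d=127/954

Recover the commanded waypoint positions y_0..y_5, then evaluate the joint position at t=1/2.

y_0 = S_0(0) = a_0 = -3
y_1 = S_1(0) = a_1 = -1
y_2 = S_2(0) = a_2 = 1
y_3 = S_3(0) = a_3 = -3
y_4 = S_4(0) = a_4 = 1
y_5 = S_4(2) = 4
t_q=1/2 is in segment 0 (τ=1/2); S_0(τ)=-14305/5088

y_0=-3 y_1=-1 y_2=1 y_3=-3 y_4=1 y_5=4
S(1/2) = -14305/5088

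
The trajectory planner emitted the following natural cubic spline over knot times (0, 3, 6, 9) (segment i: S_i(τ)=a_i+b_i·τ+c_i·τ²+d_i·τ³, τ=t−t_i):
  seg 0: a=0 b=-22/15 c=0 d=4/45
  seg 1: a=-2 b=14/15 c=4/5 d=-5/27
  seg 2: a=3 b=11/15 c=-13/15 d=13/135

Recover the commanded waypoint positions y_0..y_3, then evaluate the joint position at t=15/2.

y_0=0 y_1=-2 y_2=3 y_3=0
S(15/2) = 99/40

y_0 = S_0(0) = a_0 = 0
y_1 = S_1(0) = a_1 = -2
y_2 = S_2(0) = a_2 = 3
y_3 = S_2(3) = 0
t_q=15/2 is in segment 2 (τ=3/2); S_2(τ)=99/40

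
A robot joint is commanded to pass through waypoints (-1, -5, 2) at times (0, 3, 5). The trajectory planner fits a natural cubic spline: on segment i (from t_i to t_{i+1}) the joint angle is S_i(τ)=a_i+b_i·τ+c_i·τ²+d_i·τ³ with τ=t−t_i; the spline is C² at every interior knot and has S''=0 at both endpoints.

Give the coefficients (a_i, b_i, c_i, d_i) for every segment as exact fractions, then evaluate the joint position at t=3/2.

  seg 0: a=-1 b=-167/60 c=0 d=29/180
  seg 1: a=-5 b=47/30 c=29/20 d=-29/120
S(3/2) = -741/160

Δ: Δ0=-4/3, Δ1=7/2
row 1: diag=10, rhs=29; c'=1/5, d'=29/10
back: M1=29/10
M: M0=0, M1=29/10, M2=0
seg 0: a=-1, c=M0/2=0, d=(M1−M0)/(6·3)=29/180, b=Δ0−h0·(2M0+M1)/6=-167/60
seg 1: a=-5, c=M1/2=29/20, d=(M2−M1)/(6·2)=-29/120, b=Δ1−h1·(2M1+M2)/6=47/30
t_q=3/2 → seg 0, τ=3/2; S=-1+-167/60·τ+0·τ²+29/180·τ³=-741/160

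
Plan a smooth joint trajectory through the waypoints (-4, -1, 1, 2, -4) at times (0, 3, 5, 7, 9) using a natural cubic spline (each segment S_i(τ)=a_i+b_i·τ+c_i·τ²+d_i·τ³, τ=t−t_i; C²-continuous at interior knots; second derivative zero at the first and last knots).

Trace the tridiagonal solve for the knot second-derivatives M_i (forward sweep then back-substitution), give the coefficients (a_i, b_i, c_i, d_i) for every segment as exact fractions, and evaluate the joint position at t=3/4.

Δ: Δ0=1, Δ1=1, Δ2=1/2, Δ3=-3
row 1: diag=10, rhs=0; c'=1/5, d'=0
row 2: denom=8−2·1/5=38/5; d'=(-3−2·0)/(38/5)=-15/38
row 3: denom=8−2·5/19=142/19; d'=(-21−2·-15/38)/(142/19)=-192/71
back: M3=-192/71
back: M2=-15/38−5/19·-192/71=45/142
back: M1=0−1/5·45/142=-9/142
M: M0=0, M1=-9/142, M2=45/142, M3=-192/71, M4=0
seg 0: a=-4, c=M0/2=0, d=(M1−M0)/(6·3)=-1/284, b=Δ0−h0·(2M0+M1)/6=293/284
seg 1: a=-1, c=M1/2=-9/284, d=(M2−M1)/(6·2)=9/284, b=Δ1−h1·(2M1+M2)/6=133/142
seg 2: a=1, c=M2/2=45/284, d=(M3−M2)/(6·2)=-143/568, b=Δ2−h2·(2M2+M3)/6=169/142
seg 3: a=2, c=M3/2=-96/71, d=(M4−M3)/(6·2)=16/71, b=Δ3−h3·(2M3+M4)/6=-85/71
t_q=3/4 → seg 0, τ=3/4; S=-4+293/284·τ+0·τ²+-1/284·τ³=-58667/18176

  seg 0: a=-4 b=293/284 c=0 d=-1/284
  seg 1: a=-1 b=133/142 c=-9/284 d=9/284
  seg 2: a=1 b=169/142 c=45/284 d=-143/568
  seg 3: a=2 b=-85/71 c=-96/71 d=16/71
S(3/4) = -58667/18176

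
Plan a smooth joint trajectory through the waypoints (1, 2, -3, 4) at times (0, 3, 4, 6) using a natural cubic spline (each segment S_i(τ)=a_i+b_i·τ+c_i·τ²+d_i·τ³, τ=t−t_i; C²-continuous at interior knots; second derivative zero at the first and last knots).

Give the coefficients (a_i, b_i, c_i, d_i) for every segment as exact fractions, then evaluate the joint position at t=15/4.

  seg 0: a=1 b=823/282 c=0 d=-27/94
  seg 1: a=2 b=-682/141 c=-243/94 d=683/282
  seg 2: a=-3 b=-773/282 c=220/47 d=-110/141
S(15/4) = -12393/6016

Δ: Δ0=1/3, Δ1=-5, Δ2=7/2
row 1: diag=8, rhs=-32; c'=1/8, d'=-4
row 2: denom=6−1·1/8=47/8; d'=(51−1·-4)/(47/8)=440/47
back: M2=440/47
back: M1=-4−1/8·440/47=-243/47
M: M0=0, M1=-243/47, M2=440/47, M3=0
seg 0: a=1, c=M0/2=0, d=(M1−M0)/(6·3)=-27/94, b=Δ0−h0·(2M0+M1)/6=823/282
seg 1: a=2, c=M1/2=-243/94, d=(M2−M1)/(6·1)=683/282, b=Δ1−h1·(2M1+M2)/6=-682/141
seg 2: a=-3, c=M2/2=220/47, d=(M3−M2)/(6·2)=-110/141, b=Δ2−h2·(2M2+M3)/6=-773/282
t_q=15/4 → seg 1, τ=3/4; S=2+-682/141·τ+-243/94·τ²+683/282·τ³=-12393/6016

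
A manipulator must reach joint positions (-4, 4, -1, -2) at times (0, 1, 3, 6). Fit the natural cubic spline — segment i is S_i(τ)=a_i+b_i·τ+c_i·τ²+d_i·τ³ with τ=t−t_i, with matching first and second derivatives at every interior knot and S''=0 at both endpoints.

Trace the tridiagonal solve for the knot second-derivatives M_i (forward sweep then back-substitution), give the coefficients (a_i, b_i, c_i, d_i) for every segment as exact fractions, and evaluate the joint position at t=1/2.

  seg 0: a=-4 b=209/21 c=0 d=-41/21
  seg 1: a=4 b=86/21 c=-41/7 d=215/168
  seg 2: a=-1 b=-167/42 c=51/28 d=-17/84
S(1/2) = 41/56

Δ: Δ0=8, Δ1=-5/2, Δ2=-1/3
row 1: diag=6, rhs=-63; c'=1/3, d'=-21/2
row 2: denom=10−2·1/3=28/3; d'=(13−2·-21/2)/(28/3)=51/14
back: M2=51/14
back: M1=-21/2−1/3·51/14=-82/7
M: M0=0, M1=-82/7, M2=51/14, M3=0
seg 0: a=-4, c=M0/2=0, d=(M1−M0)/(6·1)=-41/21, b=Δ0−h0·(2M0+M1)/6=209/21
seg 1: a=4, c=M1/2=-41/7, d=(M2−M1)/(6·2)=215/168, b=Δ1−h1·(2M1+M2)/6=86/21
seg 2: a=-1, c=M2/2=51/28, d=(M3−M2)/(6·3)=-17/84, b=Δ2−h2·(2M2+M3)/6=-167/42
t_q=1/2 → seg 0, τ=1/2; S=-4+209/21·τ+0·τ²+-41/21·τ³=41/56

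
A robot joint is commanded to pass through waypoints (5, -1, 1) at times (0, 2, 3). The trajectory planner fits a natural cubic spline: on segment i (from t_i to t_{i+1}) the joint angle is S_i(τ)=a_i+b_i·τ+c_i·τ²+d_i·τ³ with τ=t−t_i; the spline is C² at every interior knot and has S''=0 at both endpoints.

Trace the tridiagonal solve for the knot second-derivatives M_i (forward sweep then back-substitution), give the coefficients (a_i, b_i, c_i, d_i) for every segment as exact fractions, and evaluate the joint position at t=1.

  seg 0: a=5 b=-14/3 c=0 d=5/12
  seg 1: a=-1 b=1/3 c=5/2 d=-5/6
S(1) = 3/4

Δ: Δ0=-3, Δ1=2
row 1: diag=6, rhs=30; c'=1/6, d'=5
back: M1=5
M: M0=0, M1=5, M2=0
seg 0: a=5, c=M0/2=0, d=(M1−M0)/(6·2)=5/12, b=Δ0−h0·(2M0+M1)/6=-14/3
seg 1: a=-1, c=M1/2=5/2, d=(M2−M1)/(6·1)=-5/6, b=Δ1−h1·(2M1+M2)/6=1/3
t_q=1 → seg 0, τ=1; S=5+-14/3·τ+0·τ²+5/12·τ³=3/4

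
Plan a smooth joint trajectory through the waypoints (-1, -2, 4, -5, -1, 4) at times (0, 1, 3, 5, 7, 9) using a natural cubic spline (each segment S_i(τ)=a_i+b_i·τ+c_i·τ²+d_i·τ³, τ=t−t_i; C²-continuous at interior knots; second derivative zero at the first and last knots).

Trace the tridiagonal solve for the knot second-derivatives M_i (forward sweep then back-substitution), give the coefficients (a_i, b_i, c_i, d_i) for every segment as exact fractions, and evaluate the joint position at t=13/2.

Δ: Δ0=-1, Δ1=3, Δ2=-9/2, Δ3=2, Δ4=5/2
row 1: diag=6, rhs=24; c'=1/3, d'=4
row 2: denom=8−2·1/3=22/3; d'=(-45−2·4)/(22/3)=-159/22
row 3: denom=8−2·3/11=82/11; d'=(39−2·-159/22)/(82/11)=294/41
row 4: denom=8−2·11/41=306/41; d'=(3−2·294/41)/(306/41)=-155/102
back: M4=-155/102
back: M3=294/41−11/41·-155/102=773/102
back: M2=-159/22−3/11·773/102=-158/17
back: M1=4−1/3·-158/17=362/51
M: M0=0, M1=362/51, M2=-158/17, M3=773/102, M4=-155/102, M5=0
seg 0: a=-1, c=M0/2=0, d=(M1−M0)/(6·1)=181/153, b=Δ0−h0·(2M0+M1)/6=-334/153
seg 1: a=-2, c=M1/2=181/51, d=(M2−M1)/(6·2)=-209/153, b=Δ1−h1·(2M1+M2)/6=209/153
seg 2: a=4, c=M2/2=-79/17, d=(M3−M2)/(6·2)=1721/1224, b=Δ2−h2·(2M2+M3)/6=-127/153
seg 3: a=-5, c=M3/2=773/204, d=(M4−M3)/(6·2)=-116/153, b=Δ3−h3·(2M3+M4)/6=-779/306
seg 4: a=-1, c=M4/2=-155/204, d=(M5−M4)/(6·2)=155/1224, b=Δ4−h4·(2M4+M5)/6=1075/306
t_q=13/2 → seg 3, τ=3/2; S=-5+-779/306·τ+773/204·τ²+-116/153·τ³=-2327/816

  seg 0: a=-1 b=-334/153 c=0 d=181/153
  seg 1: a=-2 b=209/153 c=181/51 d=-209/153
  seg 2: a=4 b=-127/153 c=-79/17 d=1721/1224
  seg 3: a=-5 b=-779/306 c=773/204 d=-116/153
  seg 4: a=-1 b=1075/306 c=-155/204 d=155/1224
S(13/2) = -2327/816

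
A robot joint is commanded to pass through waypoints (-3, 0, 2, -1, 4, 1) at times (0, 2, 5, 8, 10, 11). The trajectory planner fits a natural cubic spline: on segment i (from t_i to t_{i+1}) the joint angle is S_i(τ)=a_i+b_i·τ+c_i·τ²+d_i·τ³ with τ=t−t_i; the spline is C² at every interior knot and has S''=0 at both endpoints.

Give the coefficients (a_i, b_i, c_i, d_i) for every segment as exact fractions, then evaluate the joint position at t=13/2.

Δ: Δ0=3/2, Δ1=2/3, Δ2=-1, Δ3=5/2, Δ4=-3
row 1: diag=10, rhs=-5; c'=3/10, d'=-1/2
row 2: denom=12−3·3/10=111/10; d'=(-10−3·-1/2)/(111/10)=-85/111
row 3: denom=10−3·10/37=340/37; d'=(21−3·-85/111)/(340/37)=431/170
row 4: denom=6−2·37/170=473/85; d'=(-33−2·431/170)/(473/85)=-3236/473
back: M4=-3236/473
back: M3=431/170−37/170·-3236/473=3807/946
back: M2=-85/111−10/37·3807/946=-2630/1419
back: M1=-1/2−3/10·-2630/1419=53/946
M: M0=0, M1=53/946, M2=-2630/1419, M3=3807/946, M4=-3236/473, M5=0
seg 0: a=-3, c=M0/2=0, d=(M1−M0)/(6·2)=53/11352, b=Δ0−h0·(2M0+M1)/6=2102/1419
seg 1: a=0, c=M1/2=53/1892, d=(M2−M1)/(6·3)=-5419/51084, b=Δ1−h1·(2M1+M2)/6=4363/2838
seg 2: a=2, c=M2/2=-1315/1419, d=(M3−M2)/(6·3)=16681/51084, b=Δ2−h2·(2M2+M3)/6=-6577/5676
seg 3: a=-1, c=M3/2=3807/1892, d=(M4−M3)/(6·2)=-10279/11352, b=Δ3−h3·(2M3+M4)/6=5953/2838
seg 4: a=4, c=M4/2=-1618/473, d=(M5−M4)/(6·1)=1618/1419, b=Δ4−h4·(2M4+M5)/6=-1021/1419
t_q=13/2 → seg 2, τ=3/2; S=2+-6577/5676·τ+-1315/1419·τ²+16681/51084·τ³=-10915/15136

  seg 0: a=-3 b=2102/1419 c=0 d=53/11352
  seg 1: a=0 b=4363/2838 c=53/1892 d=-5419/51084
  seg 2: a=2 b=-6577/5676 c=-1315/1419 d=16681/51084
  seg 3: a=-1 b=5953/2838 c=3807/1892 d=-10279/11352
  seg 4: a=4 b=-1021/1419 c=-1618/473 d=1618/1419
S(13/2) = -10915/15136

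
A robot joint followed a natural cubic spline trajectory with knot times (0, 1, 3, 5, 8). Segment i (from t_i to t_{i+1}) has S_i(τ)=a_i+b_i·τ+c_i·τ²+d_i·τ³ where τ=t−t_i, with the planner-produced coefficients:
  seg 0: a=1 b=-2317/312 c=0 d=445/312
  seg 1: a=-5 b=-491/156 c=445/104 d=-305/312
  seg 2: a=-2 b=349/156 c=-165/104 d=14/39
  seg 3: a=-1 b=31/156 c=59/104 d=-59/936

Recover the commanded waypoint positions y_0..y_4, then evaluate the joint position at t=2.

y_0 = S_0(0) = a_0 = 1
y_1 = S_1(0) = a_1 = -5
y_2 = S_2(0) = a_2 = -2
y_3 = S_3(0) = a_3 = -1
y_4 = S_3(3) = 3
t_q=2 is in segment 1 (τ=1); S_1(τ)=-63/13

y_0=1 y_1=-5 y_2=-2 y_3=-1 y_4=3
S(2) = -63/13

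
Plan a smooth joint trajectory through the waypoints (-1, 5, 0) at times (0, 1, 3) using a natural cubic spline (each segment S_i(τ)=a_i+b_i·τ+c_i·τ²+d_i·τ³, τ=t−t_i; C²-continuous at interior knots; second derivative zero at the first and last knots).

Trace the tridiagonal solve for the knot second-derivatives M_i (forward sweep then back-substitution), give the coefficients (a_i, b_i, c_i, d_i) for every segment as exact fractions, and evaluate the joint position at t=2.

Δ: Δ0=6, Δ1=-5/2
row 1: diag=6, rhs=-51; c'=1/3, d'=-17/2
back: M1=-17/2
M: M0=0, M1=-17/2, M2=0
seg 0: a=-1, c=M0/2=0, d=(M1−M0)/(6·1)=-17/12, b=Δ0−h0·(2M0+M1)/6=89/12
seg 1: a=5, c=M1/2=-17/4, d=(M2−M1)/(6·2)=17/24, b=Δ1−h1·(2M1+M2)/6=19/6
t_q=2 → seg 1, τ=1; S=5+19/6·τ+-17/4·τ²+17/24·τ³=37/8

  seg 0: a=-1 b=89/12 c=0 d=-17/12
  seg 1: a=5 b=19/6 c=-17/4 d=17/24
S(2) = 37/8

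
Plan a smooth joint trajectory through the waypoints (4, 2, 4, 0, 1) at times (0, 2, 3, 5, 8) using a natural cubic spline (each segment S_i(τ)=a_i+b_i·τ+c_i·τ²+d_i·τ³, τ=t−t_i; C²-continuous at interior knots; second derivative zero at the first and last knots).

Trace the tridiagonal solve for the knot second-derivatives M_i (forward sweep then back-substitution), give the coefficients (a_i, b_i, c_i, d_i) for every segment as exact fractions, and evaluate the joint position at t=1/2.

Δ: Δ0=-1, Δ1=2, Δ2=-2, Δ3=1/3
row 1: diag=6, rhs=18; c'=1/6, d'=3
row 2: denom=6−1·1/6=35/6; d'=(-24−1·3)/(35/6)=-162/35
row 3: denom=10−2·12/35=326/35; d'=(14−2·-162/35)/(326/35)=407/163
back: M3=407/163
back: M2=-162/35−12/35·407/163=-894/163
back: M1=3−1/6·-894/163=638/163
M: M0=0, M1=638/163, M2=-894/163, M3=407/163, M4=0
seg 0: a=4, c=M0/2=0, d=(M1−M0)/(6·2)=319/978, b=Δ0−h0·(2M0+M1)/6=-1127/489
seg 1: a=2, c=M1/2=319/163, d=(M2−M1)/(6·1)=-766/489, b=Δ1−h1·(2M1+M2)/6=787/489
seg 2: a=4, c=M2/2=-447/163, d=(M3−M2)/(6·2)=1301/1956, b=Δ2−h2·(2M2+M3)/6=403/489
seg 3: a=0, c=M3/2=407/326, d=(M4−M3)/(6·3)=-407/2934, b=Δ3−h3·(2M3+M4)/6=-1058/489
t_q=1/2 → seg 0, τ=1/2; S=4+-1127/489·τ+0·τ²+319/978·τ³=7533/2608

  seg 0: a=4 b=-1127/489 c=0 d=319/978
  seg 1: a=2 b=787/489 c=319/163 d=-766/489
  seg 2: a=4 b=403/489 c=-447/163 d=1301/1956
  seg 3: a=0 b=-1058/489 c=407/326 d=-407/2934
S(1/2) = 7533/2608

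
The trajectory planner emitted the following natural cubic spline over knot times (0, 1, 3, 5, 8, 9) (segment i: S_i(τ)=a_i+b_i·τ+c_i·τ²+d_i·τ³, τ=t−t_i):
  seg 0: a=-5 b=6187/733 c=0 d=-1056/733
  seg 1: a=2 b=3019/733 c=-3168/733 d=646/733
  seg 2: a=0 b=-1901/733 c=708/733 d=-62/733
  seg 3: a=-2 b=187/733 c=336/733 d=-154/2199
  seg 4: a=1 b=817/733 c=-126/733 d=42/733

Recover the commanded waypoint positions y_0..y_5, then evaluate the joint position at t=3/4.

y_0 = S_0(0) = a_0 = -5
y_1 = S_1(0) = a_1 = 2
y_2 = S_2(0) = a_2 = 0
y_3 = S_3(0) = a_3 = -2
y_4 = S_4(0) = a_4 = 1
y_5 = S_4(1) = 2
t_q=3/4 is in segment 0 (τ=3/4); S_0(τ)=2119/2932

y_0=-5 y_1=2 y_2=0 y_3=-2 y_4=1 y_5=2
S(3/4) = 2119/2932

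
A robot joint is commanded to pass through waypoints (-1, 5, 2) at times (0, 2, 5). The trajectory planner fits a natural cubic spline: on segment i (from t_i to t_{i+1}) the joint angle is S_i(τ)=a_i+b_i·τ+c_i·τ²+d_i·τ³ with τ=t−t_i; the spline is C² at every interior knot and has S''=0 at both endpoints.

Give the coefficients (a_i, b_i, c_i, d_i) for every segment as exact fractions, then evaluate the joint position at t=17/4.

  seg 0: a=-1 b=19/5 c=0 d=-1/5
  seg 1: a=5 b=7/5 c=-6/5 d=2/15
S(17/4) = 115/32

Δ: Δ0=3, Δ1=-1
row 1: diag=10, rhs=-24; c'=3/10, d'=-12/5
back: M1=-12/5
M: M0=0, M1=-12/5, M2=0
seg 0: a=-1, c=M0/2=0, d=(M1−M0)/(6·2)=-1/5, b=Δ0−h0·(2M0+M1)/6=19/5
seg 1: a=5, c=M1/2=-6/5, d=(M2−M1)/(6·3)=2/15, b=Δ1−h1·(2M1+M2)/6=7/5
t_q=17/4 → seg 1, τ=9/4; S=5+7/5·τ+-6/5·τ²+2/15·τ³=115/32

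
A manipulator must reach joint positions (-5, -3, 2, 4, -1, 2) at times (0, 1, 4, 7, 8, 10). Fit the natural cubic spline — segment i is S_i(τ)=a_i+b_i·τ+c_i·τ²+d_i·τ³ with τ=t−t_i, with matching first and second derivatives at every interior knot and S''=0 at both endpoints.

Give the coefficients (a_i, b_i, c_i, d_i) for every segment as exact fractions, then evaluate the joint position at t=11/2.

  seg 0: a=-5 b=15415/7314 c=0 d=-787/7314
  seg 1: a=-3 b=6527/3657 c=-787/2438 d=691/7314
  seg 2: a=2 b=17545/7314 c=643/1219 d=-8081/21942
  seg 3: a=4 b=-16018/3657 c=-6795/2438 d=15851/7314
  seg 4: a=-1 b=-25253/7314 c=4528/1219 d=-2264/3657
S(11/2) = 108093/19504

Δ: Δ0=2, Δ1=5/3, Δ2=2/3, Δ3=-5, Δ4=3/2
row 1: diag=8, rhs=-2; c'=3/8, d'=-1/4
row 2: denom=12−3·3/8=87/8; d'=(-6−3·-1/4)/(87/8)=-14/29
row 3: denom=8−3·8/29=208/29; d'=(-34−3·-14/29)/(208/29)=-59/13
row 4: denom=6−1·29/208=1219/208; d'=(39−1·-59/13)/(1219/208)=9056/1219
back: M4=9056/1219
back: M3=-59/13−29/208·9056/1219=-6795/1219
back: M2=-14/29−8/29·-6795/1219=1286/1219
back: M1=-1/4−3/8·1286/1219=-787/1219
M: M0=0, M1=-787/1219, M2=1286/1219, M3=-6795/1219, M4=9056/1219, M5=0
seg 0: a=-5, c=M0/2=0, d=(M1−M0)/(6·1)=-787/7314, b=Δ0−h0·(2M0+M1)/6=15415/7314
seg 1: a=-3, c=M1/2=-787/2438, d=(M2−M1)/(6·3)=691/7314, b=Δ1−h1·(2M1+M2)/6=6527/3657
seg 2: a=2, c=M2/2=643/1219, d=(M3−M2)/(6·3)=-8081/21942, b=Δ2−h2·(2M2+M3)/6=17545/7314
seg 3: a=4, c=M3/2=-6795/2438, d=(M4−M3)/(6·1)=15851/7314, b=Δ3−h3·(2M3+M4)/6=-16018/3657
seg 4: a=-1, c=M4/2=4528/1219, d=(M5−M4)/(6·2)=-2264/3657, b=Δ4−h4·(2M4+M5)/6=-25253/7314
t_q=11/2 → seg 2, τ=3/2; S=2+17545/7314·τ+643/1219·τ²+-8081/21942·τ³=108093/19504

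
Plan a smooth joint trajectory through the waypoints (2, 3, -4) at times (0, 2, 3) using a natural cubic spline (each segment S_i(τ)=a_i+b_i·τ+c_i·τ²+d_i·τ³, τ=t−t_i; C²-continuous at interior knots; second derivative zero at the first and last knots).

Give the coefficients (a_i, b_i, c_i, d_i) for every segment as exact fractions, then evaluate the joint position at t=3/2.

Δ: Δ0=1/2, Δ1=-7
row 1: diag=6, rhs=-45; c'=1/6, d'=-15/2
back: M1=-15/2
M: M0=0, M1=-15/2, M2=0
seg 0: a=2, c=M0/2=0, d=(M1−M0)/(6·2)=-5/8, b=Δ0−h0·(2M0+M1)/6=3
seg 1: a=3, c=M1/2=-15/4, d=(M2−M1)/(6·1)=5/4, b=Δ1−h1·(2M1+M2)/6=-9/2
t_q=3/2 → seg 0, τ=3/2; S=2+3·τ+0·τ²+-5/8·τ³=281/64

  seg 0: a=2 b=3 c=0 d=-5/8
  seg 1: a=3 b=-9/2 c=-15/4 d=5/4
S(3/2) = 281/64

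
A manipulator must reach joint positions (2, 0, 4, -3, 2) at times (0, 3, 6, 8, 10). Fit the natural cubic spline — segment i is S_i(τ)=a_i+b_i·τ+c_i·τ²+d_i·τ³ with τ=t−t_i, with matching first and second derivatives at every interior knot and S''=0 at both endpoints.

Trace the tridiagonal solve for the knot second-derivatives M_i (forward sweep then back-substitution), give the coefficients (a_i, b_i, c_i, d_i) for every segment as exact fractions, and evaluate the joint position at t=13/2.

  seg 0: a=2 b=-184/105 c=0 d=38/315
  seg 1: a=0 b=158/105 c=38/35 d=-8/21
  seg 2: a=4 b=-34/15 c=-82/35 d=145/168
  seg 3: a=-3 b=-269/210 c=397/140 d=-397/840
S(13/2) = 5351/2240

Δ: Δ0=-2/3, Δ1=4/3, Δ2=-7/2, Δ3=5/2
row 1: diag=12, rhs=12; c'=1/4, d'=1
row 2: denom=10−3·1/4=37/4; d'=(-29−3·1)/(37/4)=-128/37
row 3: denom=8−2·8/37=280/37; d'=(36−2·-128/37)/(280/37)=397/70
back: M3=397/70
back: M2=-128/37−8/37·397/70=-164/35
back: M1=1−1/4·-164/35=76/35
M: M0=0, M1=76/35, M2=-164/35, M3=397/70, M4=0
seg 0: a=2, c=M0/2=0, d=(M1−M0)/(6·3)=38/315, b=Δ0−h0·(2M0+M1)/6=-184/105
seg 1: a=0, c=M1/2=38/35, d=(M2−M1)/(6·3)=-8/21, b=Δ1−h1·(2M1+M2)/6=158/105
seg 2: a=4, c=M2/2=-82/35, d=(M3−M2)/(6·2)=145/168, b=Δ2−h2·(2M2+M3)/6=-34/15
seg 3: a=-3, c=M3/2=397/140, d=(M4−M3)/(6·2)=-397/840, b=Δ3−h3·(2M3+M4)/6=-269/210
t_q=13/2 → seg 2, τ=1/2; S=4+-34/15·τ+-82/35·τ²+145/168·τ³=5351/2240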